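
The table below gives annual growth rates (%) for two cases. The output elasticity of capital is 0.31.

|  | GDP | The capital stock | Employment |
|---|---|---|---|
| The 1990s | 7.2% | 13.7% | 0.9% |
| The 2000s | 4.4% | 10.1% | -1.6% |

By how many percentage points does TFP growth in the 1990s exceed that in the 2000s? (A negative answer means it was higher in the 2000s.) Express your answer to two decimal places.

Labor's share = 1 − 0.31 = 0.69.
The 1990s: TFP = 7.2 − 4.247 − 0.621 = 2.332%.
The 2000s: TFP = 4.4 − 3.131 + 1.104 = 2.373%.
Difference = 2.332 − (2.373) = -0.041 pp.

-0.04 percentage points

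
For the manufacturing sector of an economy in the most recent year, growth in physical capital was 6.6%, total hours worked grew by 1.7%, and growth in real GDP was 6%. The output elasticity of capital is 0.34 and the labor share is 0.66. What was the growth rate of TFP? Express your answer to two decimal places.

Labor's share = 1 − 0.34 = 0.66.
Physical capital: 0.34 × 6.6 = 2.244 pp.
Total hours worked: 0.66 × 1.7 = 1.122 pp.
TFP growth = 6 − 3.366 = 2.634%.

2.63%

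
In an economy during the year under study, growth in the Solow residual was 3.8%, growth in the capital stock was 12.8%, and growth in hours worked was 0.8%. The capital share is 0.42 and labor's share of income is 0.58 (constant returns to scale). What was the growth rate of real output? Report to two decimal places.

9.64%

Labor's share = 1 − 0.42 = 0.58.
The capital stock: 0.42 × 12.8 = 5.376 pp.
Hours worked: 0.58 × 0.8 = 0.464 pp.
Output growth = 3.8 + 5.84 = 9.64%.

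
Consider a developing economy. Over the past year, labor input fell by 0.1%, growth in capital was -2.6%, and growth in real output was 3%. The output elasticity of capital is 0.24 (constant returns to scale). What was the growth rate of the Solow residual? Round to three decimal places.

Labor's share = 1 − 0.24 = 0.76.
Capital: 0.24 × (-2.6) = -0.624 pp.
Labor input: 0.76 × (-0.1) = -0.076 pp.
TFP growth = 3 + 0.7 = 3.7%.

3.700%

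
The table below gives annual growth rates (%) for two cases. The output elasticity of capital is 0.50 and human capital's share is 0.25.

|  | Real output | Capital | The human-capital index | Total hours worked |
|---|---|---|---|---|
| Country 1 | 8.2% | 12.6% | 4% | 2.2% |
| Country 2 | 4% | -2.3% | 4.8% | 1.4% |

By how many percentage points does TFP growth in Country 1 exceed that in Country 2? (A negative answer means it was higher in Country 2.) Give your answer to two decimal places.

-3.25 percentage points

Labor's share = 1 − 0.5 − 0.25 = 0.25.
Country 1: TFP = 8.2 − 6.3 − 1 − 0.55 = 0.35%.
Country 2: TFP = 4 + 1.15 − 1.2 − 0.35 = 3.6%.
Difference = 0.35 − (3.6) = -3.25 pp.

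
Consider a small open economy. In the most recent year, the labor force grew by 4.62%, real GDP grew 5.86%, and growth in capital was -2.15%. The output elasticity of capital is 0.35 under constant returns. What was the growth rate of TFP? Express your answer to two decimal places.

Labor's share = 1 − 0.35 = 0.65.
Capital: 0.35 × (-2.15) = -0.7525 pp.
The labor force: 0.65 × 4.62 = 3.003 pp.
TFP growth = 5.86 − 2.2505 = 3.6095%.

3.61%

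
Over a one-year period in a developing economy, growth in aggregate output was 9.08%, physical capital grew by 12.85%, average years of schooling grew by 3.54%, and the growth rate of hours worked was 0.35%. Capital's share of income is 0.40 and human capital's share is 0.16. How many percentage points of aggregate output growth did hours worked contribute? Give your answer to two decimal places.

Labor's share = 1 − 0.4 − 0.16 = 0.44.
Contribution = share × growth = 0.44 × 0.35 = 0.154 pp.

0.15 pp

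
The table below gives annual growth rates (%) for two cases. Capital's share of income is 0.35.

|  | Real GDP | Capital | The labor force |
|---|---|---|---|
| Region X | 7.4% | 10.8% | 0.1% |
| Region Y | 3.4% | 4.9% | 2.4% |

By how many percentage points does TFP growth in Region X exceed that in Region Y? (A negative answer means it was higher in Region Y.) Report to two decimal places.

3.43 percentage points

Labor's share = 1 − 0.35 = 0.65.
Region X: TFP = 7.4 − 3.78 − 0.065 = 3.555%.
Region Y: TFP = 3.4 − 1.715 − 1.56 = 0.125%.
Difference = 3.555 − (0.125) = 3.43 pp.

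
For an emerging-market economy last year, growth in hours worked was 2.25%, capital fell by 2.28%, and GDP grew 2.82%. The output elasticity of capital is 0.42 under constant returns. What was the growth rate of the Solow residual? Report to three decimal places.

The Solow residual growth was 2.473%.

Labor's share = 1 − 0.42 = 0.58.
Capital: 0.42 × (-2.28) = -0.9576 pp.
Hours worked: 0.58 × 2.25 = 1.305 pp.
TFP growth = 2.82 − 0.3474 = 2.4726%.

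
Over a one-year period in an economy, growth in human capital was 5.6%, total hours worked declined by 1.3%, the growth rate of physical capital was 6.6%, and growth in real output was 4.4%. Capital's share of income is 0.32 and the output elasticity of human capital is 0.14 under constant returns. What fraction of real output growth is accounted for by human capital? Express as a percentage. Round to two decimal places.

Human capital contributed 0.14 × 5.6 = 0.784 pp.
Share of growth = 0.784 / 4.4 × 100 = 17.8182%.

17.82%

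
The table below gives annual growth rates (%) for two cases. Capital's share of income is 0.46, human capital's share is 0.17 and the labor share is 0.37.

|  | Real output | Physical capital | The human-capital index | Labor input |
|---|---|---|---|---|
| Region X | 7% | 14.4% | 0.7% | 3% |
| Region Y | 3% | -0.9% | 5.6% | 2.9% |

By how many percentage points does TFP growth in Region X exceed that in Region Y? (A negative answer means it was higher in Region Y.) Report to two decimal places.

Labor's share = 1 − 0.46 − 0.17 = 0.37.
Region X: TFP = 7 − 6.624 − 0.119 − 1.11 = -0.853%.
Region Y: TFP = 3 + 0.414 − 0.952 − 1.073 = 1.389%.
Difference = -0.853 − (1.389) = -2.242 pp.

-2.24 percentage points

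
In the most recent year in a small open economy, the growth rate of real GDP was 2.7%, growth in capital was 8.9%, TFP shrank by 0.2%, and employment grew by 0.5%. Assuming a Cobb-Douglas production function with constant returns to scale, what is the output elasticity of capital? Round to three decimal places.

0.286

gY = gA + α·gK + (1−α)·gL, so gY − gA − gL = α(gK − gL).
2.7 + 0.2 − 0.5 = α × (8.9 − 0.5).
2.4 = 8.4 α, so α = 0.28571.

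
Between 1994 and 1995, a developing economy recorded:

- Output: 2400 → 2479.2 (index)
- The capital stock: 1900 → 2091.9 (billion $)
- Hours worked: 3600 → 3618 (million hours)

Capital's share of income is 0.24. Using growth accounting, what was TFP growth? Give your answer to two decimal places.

Output growth = (2479.2 − 2400) / 2400 = 3.3%.
The capital stock growth = (2091.9 − 1900) / 1900 = 10.1%.
Hours worked growth = (3618 − 3600) / 3600 = 0.5%.
Labor's share = 1 − 0.24 = 0.76.
The capital stock: 0.24 × 10.1 = 2.424 pp.
Hours worked: 0.76 × 0.5 = 0.38 pp.
TFP growth = 3.3 − 2.804 = 0.496%.

TFP grew 0.50%.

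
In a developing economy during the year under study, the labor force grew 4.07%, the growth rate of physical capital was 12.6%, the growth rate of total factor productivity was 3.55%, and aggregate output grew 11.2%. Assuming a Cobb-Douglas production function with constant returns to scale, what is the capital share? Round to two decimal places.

gY = gA + α·gK + (1−α)·gL, so gY − gA − gL = α(gK − gL).
11.2 − 3.55 − 4.07 = α × (12.6 − 4.07).
3.58 = 8.53 α, so α = 0.4197.

α = 0.42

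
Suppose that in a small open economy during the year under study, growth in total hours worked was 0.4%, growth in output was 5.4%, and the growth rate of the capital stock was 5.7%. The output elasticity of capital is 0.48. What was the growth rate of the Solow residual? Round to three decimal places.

Labor's share = 1 − 0.48 = 0.52.
The capital stock: 0.48 × 5.7 = 2.736 pp.
Total hours worked: 0.52 × 0.4 = 0.208 pp.
TFP growth = 5.4 − 2.944 = 2.456%.

The Solow residual growth was 2.456%.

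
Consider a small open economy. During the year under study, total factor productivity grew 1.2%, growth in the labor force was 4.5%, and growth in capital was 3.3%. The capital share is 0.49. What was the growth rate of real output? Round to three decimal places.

5.112%

Labor's share = 1 − 0.49 = 0.51.
Capital: 0.49 × 3.3 = 1.617 pp.
The labor force: 0.51 × 4.5 = 2.295 pp.
Output growth = 1.2 + 3.912 = 5.112%.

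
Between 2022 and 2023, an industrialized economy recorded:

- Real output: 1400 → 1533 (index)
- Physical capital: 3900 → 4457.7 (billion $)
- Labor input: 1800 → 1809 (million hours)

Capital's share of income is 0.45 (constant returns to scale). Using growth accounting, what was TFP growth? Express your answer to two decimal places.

2.79%

Real output growth = (1533 − 1400) / 1400 = 9.5%.
Physical capital growth = (4457.7 − 3900) / 3900 = 14.3%.
Labor input growth = (1809 − 1800) / 1800 = 0.5%.
Labor's share = 1 − 0.45 = 0.55.
Physical capital: 0.45 × 14.3 = 6.435 pp.
Labor input: 0.55 × 0.5 = 0.275 pp.
TFP growth = 9.5 − 6.71 = 2.79%.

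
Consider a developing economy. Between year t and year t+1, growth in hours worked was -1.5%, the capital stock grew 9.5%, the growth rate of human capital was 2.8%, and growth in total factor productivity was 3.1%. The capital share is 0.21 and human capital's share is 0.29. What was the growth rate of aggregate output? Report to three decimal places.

5.157%

Labor's share = 1 − 0.21 − 0.29 = 0.5.
The capital stock: 0.21 × 9.5 = 1.995 pp.
Human capital: 0.29 × 2.8 = 0.812 pp.
Hours worked: 0.5 × (-1.5) = -0.75 pp.
Output growth = 3.1 + 2.057 = 5.157%.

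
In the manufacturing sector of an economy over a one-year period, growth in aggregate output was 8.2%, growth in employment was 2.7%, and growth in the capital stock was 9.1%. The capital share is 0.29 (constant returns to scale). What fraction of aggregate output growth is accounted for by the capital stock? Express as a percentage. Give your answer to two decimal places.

The capital stock contributed 0.29 × 9.1 = 2.639 pp.
Share of growth = 2.639 / 8.2 × 100 = 32.1829%.

The capital stock accounted for 32.18% of growth.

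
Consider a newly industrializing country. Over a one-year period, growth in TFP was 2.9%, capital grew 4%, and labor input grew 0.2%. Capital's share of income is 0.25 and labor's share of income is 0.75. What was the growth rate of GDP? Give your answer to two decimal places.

Labor's share = 1 − 0.25 = 0.75.
Capital: 0.25 × 4 = 1 pp.
Labor input: 0.75 × 0.2 = 0.15 pp.
Output growth = 2.9 + 1.15 = 4.05%.

4.05%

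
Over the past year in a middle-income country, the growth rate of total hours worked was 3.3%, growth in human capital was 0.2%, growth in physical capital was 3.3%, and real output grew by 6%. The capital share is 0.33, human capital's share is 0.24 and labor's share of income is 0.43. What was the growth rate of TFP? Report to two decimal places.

Labor's share = 1 − 0.33 − 0.24 = 0.43.
Physical capital: 0.33 × 3.3 = 1.089 pp.
Human capital: 0.24 × 0.2 = 0.048 pp.
Total hours worked: 0.43 × 3.3 = 1.419 pp.
TFP growth = 6 − 2.556 = 3.444%.

3.44%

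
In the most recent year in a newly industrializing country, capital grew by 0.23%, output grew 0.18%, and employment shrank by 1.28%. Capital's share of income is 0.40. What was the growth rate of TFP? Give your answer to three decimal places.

0.856%

Labor's share = 1 − 0.4 = 0.6.
Capital: 0.4 × 0.23 = 0.092 pp.
Employment: 0.6 × (-1.28) = -0.768 pp.
TFP growth = 0.18 + 0.676 = 0.856%.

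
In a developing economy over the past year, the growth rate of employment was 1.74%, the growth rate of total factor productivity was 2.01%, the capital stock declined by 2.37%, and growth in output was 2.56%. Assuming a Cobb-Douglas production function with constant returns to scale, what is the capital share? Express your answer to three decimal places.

The capital share is 0.290.

gY = gA + α·gK + (1−α)·gL, so gY − gA − gL = α(gK − gL).
2.56 − 2.01 − 1.74 = α × (-2.37 − 1.74).
-1.19 = -4.11 α, so α = 0.28954.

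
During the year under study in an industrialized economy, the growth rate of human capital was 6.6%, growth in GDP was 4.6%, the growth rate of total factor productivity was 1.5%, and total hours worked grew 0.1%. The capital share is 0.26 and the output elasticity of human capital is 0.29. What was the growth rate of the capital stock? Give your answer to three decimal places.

Labor's share = 1 − 0.26 − 0.29 = 0.45.
gY = gA + 0.29×6.6 + 0.45×0.1 + 0.26×g.
0.26×g = 4.6 − 1.5 − 1.959 = 1.141.
g = 1.141 / 0.26 = 4.38846%.

4.388%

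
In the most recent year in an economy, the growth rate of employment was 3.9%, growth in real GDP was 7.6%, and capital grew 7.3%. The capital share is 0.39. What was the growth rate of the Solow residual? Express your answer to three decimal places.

2.374%

Labor's share = 1 − 0.39 = 0.61.
Capital: 0.39 × 7.3 = 2.847 pp.
Employment: 0.61 × 3.9 = 2.379 pp.
TFP growth = 7.6 − 5.226 = 2.374%.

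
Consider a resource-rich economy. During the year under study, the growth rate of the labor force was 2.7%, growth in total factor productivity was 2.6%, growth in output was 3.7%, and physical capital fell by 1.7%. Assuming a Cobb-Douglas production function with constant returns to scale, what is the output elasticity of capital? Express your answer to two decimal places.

gY = gA + α·gK + (1−α)·gL, so gY − gA − gL = α(gK − gL).
3.7 − 2.6 − 2.7 = α × (-1.7 − 2.7).
-1.6 = -4.4 α, so α = 0.3636.

α = 0.36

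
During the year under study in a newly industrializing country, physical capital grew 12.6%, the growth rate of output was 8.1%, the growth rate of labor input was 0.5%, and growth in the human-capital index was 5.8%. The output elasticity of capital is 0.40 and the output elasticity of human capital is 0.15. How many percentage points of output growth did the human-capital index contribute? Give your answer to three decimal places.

0.870 pp

Contribution = share × growth = 0.15 × 5.8 = 0.87 pp.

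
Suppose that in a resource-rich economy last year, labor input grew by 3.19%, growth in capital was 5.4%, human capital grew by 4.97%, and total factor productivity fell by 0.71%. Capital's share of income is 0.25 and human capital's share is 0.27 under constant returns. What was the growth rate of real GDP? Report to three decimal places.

Labor's share = 1 − 0.25 − 0.27 = 0.48.
Capital: 0.25 × 5.4 = 1.35 pp.
Human capital: 0.27 × 4.97 = 1.3419 pp.
Labor input: 0.48 × 3.19 = 1.5312 pp.
Output growth = -0.71 + 4.2231 = 3.5131%.

3.513%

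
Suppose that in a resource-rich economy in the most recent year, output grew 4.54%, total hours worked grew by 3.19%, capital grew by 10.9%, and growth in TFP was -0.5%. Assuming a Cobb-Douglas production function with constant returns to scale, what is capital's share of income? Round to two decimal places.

α = 0.24

gY = gA + α·gK + (1−α)·gL, so gY − gA − gL = α(gK − gL).
4.54 + 0.5 − 3.19 = α × (10.9 − 3.19).
1.85 = 7.71 α, so α = 0.2399.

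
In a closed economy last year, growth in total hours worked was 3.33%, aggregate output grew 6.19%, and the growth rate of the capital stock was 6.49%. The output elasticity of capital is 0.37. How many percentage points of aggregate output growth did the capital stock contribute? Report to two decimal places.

2.40 pp

Contribution = share × growth = 0.37 × 6.49 = 2.4013 pp.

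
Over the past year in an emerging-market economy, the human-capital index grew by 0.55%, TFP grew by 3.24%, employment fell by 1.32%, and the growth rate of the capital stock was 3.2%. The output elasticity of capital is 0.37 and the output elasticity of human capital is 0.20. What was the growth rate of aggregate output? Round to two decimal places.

3.97%

Labor's share = 1 − 0.37 − 0.2 = 0.43.
The capital stock: 0.37 × 3.2 = 1.184 pp.
The human-capital index: 0.2 × 0.55 = 0.11 pp.
Employment: 0.43 × (-1.32) = -0.5676 pp.
Output growth = 3.24 + 0.7264 = 3.9664%.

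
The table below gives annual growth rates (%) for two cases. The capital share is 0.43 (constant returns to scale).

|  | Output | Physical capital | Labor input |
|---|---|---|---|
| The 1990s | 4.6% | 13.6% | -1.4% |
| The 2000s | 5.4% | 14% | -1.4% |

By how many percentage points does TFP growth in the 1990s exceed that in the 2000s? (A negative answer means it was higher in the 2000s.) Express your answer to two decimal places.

-0.63 percentage points

Labor's share = 1 − 0.43 = 0.57.
The 1990s: TFP = 4.6 − 5.848 + 0.798 = -0.45%.
The 2000s: TFP = 5.4 − 6.02 + 0.798 = 0.178%.
Difference = -0.45 − (0.178) = -0.628 pp.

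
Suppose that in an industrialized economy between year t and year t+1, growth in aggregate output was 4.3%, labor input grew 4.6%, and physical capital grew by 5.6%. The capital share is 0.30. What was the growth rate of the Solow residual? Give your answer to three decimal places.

Labor's share = 1 − 0.3 = 0.7.
Physical capital: 0.3 × 5.6 = 1.68 pp.
Labor input: 0.7 × 4.6 = 3.22 pp.
TFP growth = 4.3 − 4.9 = -0.6%.

-0.600%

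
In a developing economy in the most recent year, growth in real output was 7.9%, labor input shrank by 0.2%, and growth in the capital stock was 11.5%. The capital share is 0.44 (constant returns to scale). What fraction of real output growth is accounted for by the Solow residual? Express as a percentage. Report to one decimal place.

37.4%

Labor's share = 1 − 0.44 = 0.56.
The capital stock: 0.44 × 11.5 = 5.06 pp.
Labor input: 0.56 × (-0.2) = -0.112 pp.
TFP growth = 7.9 − 4.948 = 2.952%.
TFP share of growth = 2.952 / 7.9 × 100 = 37.367%.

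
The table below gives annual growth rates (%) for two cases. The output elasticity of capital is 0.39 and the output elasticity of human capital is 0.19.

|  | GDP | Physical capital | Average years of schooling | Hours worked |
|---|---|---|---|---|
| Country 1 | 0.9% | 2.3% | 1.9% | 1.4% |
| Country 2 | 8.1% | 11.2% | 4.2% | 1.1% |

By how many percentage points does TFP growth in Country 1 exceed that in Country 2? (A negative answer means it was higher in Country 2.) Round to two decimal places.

-3.42 percentage points

Labor's share = 1 − 0.39 − 0.19 = 0.42.
Country 1: TFP = 0.9 − 0.897 − 0.361 − 0.588 = -0.946%.
Country 2: TFP = 8.1 − 4.368 − 0.798 − 0.462 = 2.472%.
Difference = -0.946 − (2.472) = -3.418 pp.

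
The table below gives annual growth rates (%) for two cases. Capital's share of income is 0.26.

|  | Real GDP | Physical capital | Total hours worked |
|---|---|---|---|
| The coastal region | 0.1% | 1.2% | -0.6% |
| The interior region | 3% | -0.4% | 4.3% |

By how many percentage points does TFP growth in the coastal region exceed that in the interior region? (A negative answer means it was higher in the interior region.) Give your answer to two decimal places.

0.31 percentage points

Labor's share = 1 − 0.26 = 0.74.
The coastal region: TFP = 0.1 − 0.312 + 0.444 = 0.232%.
The interior region: TFP = 3 + 0.104 − 3.182 = -0.078%.
Difference = 0.232 − (-0.078) = 0.31 pp.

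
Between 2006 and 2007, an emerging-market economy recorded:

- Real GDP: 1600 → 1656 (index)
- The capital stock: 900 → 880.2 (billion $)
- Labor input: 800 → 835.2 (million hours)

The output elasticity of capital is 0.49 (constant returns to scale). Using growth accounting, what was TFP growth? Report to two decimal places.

2.33%

Real GDP growth = (1656 − 1600) / 1600 = 3.5%.
The capital stock growth = (880.2 − 900) / 900 = -2.2%.
Labor input growth = (835.2 − 800) / 800 = 4.4%.
Labor's share = 1 − 0.49 = 0.51.
The capital stock: 0.49 × (-2.2) = -1.078 pp.
Labor input: 0.51 × 4.4 = 2.244 pp.
TFP growth = 3.5 − 1.166 = 2.334%.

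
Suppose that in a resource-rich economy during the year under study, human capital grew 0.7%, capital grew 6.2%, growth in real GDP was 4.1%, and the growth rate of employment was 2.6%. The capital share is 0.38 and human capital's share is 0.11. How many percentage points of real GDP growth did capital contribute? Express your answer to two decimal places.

Contribution = share × growth = 0.38 × 6.2 = 2.356 pp.

2.36 pp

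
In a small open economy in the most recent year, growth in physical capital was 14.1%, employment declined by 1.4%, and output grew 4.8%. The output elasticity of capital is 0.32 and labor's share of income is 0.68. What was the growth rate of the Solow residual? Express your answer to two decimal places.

Labor's share = 1 − 0.32 = 0.68.
Physical capital: 0.32 × 14.1 = 4.512 pp.
Employment: 0.68 × (-1.4) = -0.952 pp.
TFP growth = 4.8 − 3.56 = 1.24%.

The Solow residual grew 1.24%.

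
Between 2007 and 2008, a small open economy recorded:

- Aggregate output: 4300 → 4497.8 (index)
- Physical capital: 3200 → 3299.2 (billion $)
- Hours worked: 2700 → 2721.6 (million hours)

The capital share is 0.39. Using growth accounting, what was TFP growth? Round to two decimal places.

2.90%

Aggregate output growth = (4497.8 − 4300) / 4300 = 4.6%.
Physical capital growth = (3299.2 − 3200) / 3200 = 3.1%.
Hours worked growth = (2721.6 − 2700) / 2700 = 0.8%.
Labor's share = 1 − 0.39 = 0.61.
Physical capital: 0.39 × 3.1 = 1.209 pp.
Hours worked: 0.61 × 0.8 = 0.488 pp.
TFP growth = 4.6 − 1.697 = 2.903%.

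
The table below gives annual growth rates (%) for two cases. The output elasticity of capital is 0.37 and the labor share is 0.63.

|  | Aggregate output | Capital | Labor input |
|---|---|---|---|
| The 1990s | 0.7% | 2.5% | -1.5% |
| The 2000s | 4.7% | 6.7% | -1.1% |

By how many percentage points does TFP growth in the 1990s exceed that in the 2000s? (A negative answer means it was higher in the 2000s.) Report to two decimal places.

-2.19 percentage points

Labor's share = 1 − 0.37 = 0.63.
The 1990s: TFP = 0.7 − 0.925 + 0.945 = 0.72%.
The 2000s: TFP = 4.7 − 2.479 + 0.693 = 2.914%.
Difference = 0.72 − (2.914) = -2.194 pp.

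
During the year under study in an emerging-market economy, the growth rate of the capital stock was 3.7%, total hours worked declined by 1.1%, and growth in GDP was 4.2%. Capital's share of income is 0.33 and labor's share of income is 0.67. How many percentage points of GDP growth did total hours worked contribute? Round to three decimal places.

Labor's share = 1 − 0.33 = 0.67.
Contribution = share × growth = 0.67 × (-1.1) = -0.737 pp.

-0.737 percentage points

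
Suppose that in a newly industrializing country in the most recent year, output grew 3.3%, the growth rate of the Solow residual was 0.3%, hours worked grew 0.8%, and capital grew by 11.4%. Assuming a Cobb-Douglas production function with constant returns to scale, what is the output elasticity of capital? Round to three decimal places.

0.208

gY = gA + α·gK + (1−α)·gL, so gY − gA − gL = α(gK − gL).
3.3 − 0.3 − 0.8 = α × (11.4 − 0.8).
2.2 = 10.6 α, so α = 0.20755.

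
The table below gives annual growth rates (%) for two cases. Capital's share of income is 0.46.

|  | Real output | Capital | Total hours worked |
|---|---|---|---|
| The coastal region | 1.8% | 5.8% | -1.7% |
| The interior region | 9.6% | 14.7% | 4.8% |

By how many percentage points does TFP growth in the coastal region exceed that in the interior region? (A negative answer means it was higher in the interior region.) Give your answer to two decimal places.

-0.20 percentage points

Labor's share = 1 − 0.46 = 0.54.
The coastal region: TFP = 1.8 − 2.668 + 0.918 = 0.05%.
The interior region: TFP = 9.6 − 6.762 − 2.592 = 0.246%.
Difference = 0.05 − (0.246) = -0.196 pp.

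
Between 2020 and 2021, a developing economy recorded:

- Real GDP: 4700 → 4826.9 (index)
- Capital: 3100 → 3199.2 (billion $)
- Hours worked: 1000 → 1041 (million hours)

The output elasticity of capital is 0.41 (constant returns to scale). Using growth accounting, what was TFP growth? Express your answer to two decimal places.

Real GDP growth = (4826.9 − 4700) / 4700 = 2.7%.
Capital growth = (3199.2 − 3100) / 3100 = 3.2%.
Hours worked growth = (1041 − 1000) / 1000 = 4.1%.
Labor's share = 1 − 0.41 = 0.59.
Capital: 0.41 × 3.2 = 1.312 pp.
Hours worked: 0.59 × 4.1 = 2.419 pp.
TFP growth = 2.7 − 3.731 = -1.031%.

-1.03%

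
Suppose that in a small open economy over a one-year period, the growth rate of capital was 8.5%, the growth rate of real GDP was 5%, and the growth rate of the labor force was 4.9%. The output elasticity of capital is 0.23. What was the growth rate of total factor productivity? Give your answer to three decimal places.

-0.728%

Labor's share = 1 − 0.23 = 0.77.
Capital: 0.23 × 8.5 = 1.955 pp.
The labor force: 0.77 × 4.9 = 3.773 pp.
TFP growth = 5 − 5.728 = -0.728%.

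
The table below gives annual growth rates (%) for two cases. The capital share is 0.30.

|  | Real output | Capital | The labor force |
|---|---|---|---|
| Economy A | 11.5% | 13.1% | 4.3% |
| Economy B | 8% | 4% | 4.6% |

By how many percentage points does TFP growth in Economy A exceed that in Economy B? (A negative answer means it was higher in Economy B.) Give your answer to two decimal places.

Labor's share = 1 − 0.3 = 0.7.
Economy A: TFP = 11.5 − 3.93 − 3.01 = 4.56%.
Economy B: TFP = 8 − 1.2 − 3.22 = 3.58%.
Difference = 4.56 − (3.58) = 0.98 pp.

0.98 percentage points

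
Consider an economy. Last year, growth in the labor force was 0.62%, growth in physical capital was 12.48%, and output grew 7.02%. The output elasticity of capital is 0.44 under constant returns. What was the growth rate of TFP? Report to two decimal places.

Labor's share = 1 − 0.44 = 0.56.
Physical capital: 0.44 × 12.48 = 5.4912 pp.
The labor force: 0.56 × 0.62 = 0.3472 pp.
TFP growth = 7.02 − 5.8384 = 1.1816%.

TFP grew 1.18%.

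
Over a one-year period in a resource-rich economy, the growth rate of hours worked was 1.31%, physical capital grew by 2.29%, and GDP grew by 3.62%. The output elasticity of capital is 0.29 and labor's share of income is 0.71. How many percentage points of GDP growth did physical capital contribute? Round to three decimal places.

Contribution = share × growth = 0.29 × 2.29 = 0.6641 pp.

0.664 pp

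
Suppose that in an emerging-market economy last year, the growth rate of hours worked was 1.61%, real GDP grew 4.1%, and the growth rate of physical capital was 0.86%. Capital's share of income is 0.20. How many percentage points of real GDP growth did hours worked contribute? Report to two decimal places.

1.29

Labor's share = 1 − 0.2 = 0.8.
Contribution = share × growth = 0.8 × 1.61 = 1.288 pp.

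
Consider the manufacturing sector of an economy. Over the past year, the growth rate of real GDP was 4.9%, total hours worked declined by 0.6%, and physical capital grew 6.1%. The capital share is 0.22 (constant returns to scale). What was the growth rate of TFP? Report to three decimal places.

Labor's share = 1 − 0.22 = 0.78.
Physical capital: 0.22 × 6.1 = 1.342 pp.
Total hours worked: 0.78 × (-0.6) = -0.468 pp.
TFP growth = 4.9 − 0.874 = 4.026%.

4.026%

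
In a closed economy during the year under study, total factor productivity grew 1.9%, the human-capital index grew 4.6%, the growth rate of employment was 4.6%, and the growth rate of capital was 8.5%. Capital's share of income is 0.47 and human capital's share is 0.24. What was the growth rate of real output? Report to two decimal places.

Labor's share = 1 − 0.47 − 0.24 = 0.29.
Capital: 0.47 × 8.5 = 3.995 pp.
The human-capital index: 0.24 × 4.6 = 1.104 pp.
Employment: 0.29 × 4.6 = 1.334 pp.
Output growth = 1.9 + 6.433 = 8.333%.

Real output grew 8.33%.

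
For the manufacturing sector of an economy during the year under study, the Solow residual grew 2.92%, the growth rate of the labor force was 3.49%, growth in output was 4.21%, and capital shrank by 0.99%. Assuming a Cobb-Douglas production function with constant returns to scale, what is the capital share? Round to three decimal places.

The capital share is 0.491.

gY = gA + α·gK + (1−α)·gL, so gY − gA − gL = α(gK − gL).
4.21 − 2.92 − 3.49 = α × (-0.99 − 3.49).
-2.2 = -4.48 α, so α = 0.49107.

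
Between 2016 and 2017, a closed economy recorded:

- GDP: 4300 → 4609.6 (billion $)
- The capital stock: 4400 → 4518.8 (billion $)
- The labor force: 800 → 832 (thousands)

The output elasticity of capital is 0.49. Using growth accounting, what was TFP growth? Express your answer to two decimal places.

3.84%

GDP growth = (4609.6 − 4300) / 4300 = 7.2%.
The capital stock growth = (4518.8 − 4400) / 4400 = 2.7%.
The labor force growth = (832 − 800) / 800 = 4%.
Labor's share = 1 − 0.49 = 0.51.
The capital stock: 0.49 × 2.7 = 1.323 pp.
The labor force: 0.51 × 4 = 2.04 pp.
TFP growth = 7.2 − 3.363 = 3.837%.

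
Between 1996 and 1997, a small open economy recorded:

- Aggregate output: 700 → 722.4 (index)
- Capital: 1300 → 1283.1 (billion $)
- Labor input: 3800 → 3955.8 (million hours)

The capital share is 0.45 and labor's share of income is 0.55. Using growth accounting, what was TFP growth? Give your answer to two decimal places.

Aggregate output growth = (722.4 − 700) / 700 = 3.2%.
Capital growth = (1283.1 − 1300) / 1300 = -1.3%.
Labor input growth = (3955.8 − 3800) / 3800 = 4.1%.
Labor's share = 1 − 0.45 = 0.55.
Capital: 0.45 × (-1.3) = -0.585 pp.
Labor input: 0.55 × 4.1 = 2.255 pp.
TFP growth = 3.2 − 1.67 = 1.53%.

TFP grew 1.53%.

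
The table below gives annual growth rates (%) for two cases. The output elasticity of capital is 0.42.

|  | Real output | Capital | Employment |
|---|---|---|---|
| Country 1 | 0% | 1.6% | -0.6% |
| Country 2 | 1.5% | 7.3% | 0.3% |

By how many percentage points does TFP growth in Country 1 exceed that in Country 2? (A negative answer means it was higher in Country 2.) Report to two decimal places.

Labor's share = 1 − 0.42 = 0.58.
Country 1: TFP = 0 − 0.672 + 0.348 = -0.324%.
Country 2: TFP = 1.5 − 3.066 − 0.174 = -1.74%.
Difference = -0.324 − (-1.74) = 1.416 pp.

1.42 percentage points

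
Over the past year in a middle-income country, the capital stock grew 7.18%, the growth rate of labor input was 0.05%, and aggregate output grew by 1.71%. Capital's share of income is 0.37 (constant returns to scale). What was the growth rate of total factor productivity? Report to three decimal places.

Labor's share = 1 − 0.37 = 0.63.
The capital stock: 0.37 × 7.18 = 2.6566 pp.
Labor input: 0.63 × 0.05 = 0.0315 pp.
TFP growth = 1.71 − 2.6881 = -0.9781%.

-0.978%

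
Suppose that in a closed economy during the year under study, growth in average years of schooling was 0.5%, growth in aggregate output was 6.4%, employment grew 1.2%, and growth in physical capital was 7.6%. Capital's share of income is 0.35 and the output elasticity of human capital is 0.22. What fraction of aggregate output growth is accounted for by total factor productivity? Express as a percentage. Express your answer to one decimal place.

Total factor productivity accounted for 48.7% of growth.

Labor's share = 1 − 0.35 − 0.22 = 0.43.
Physical capital: 0.35 × 7.6 = 2.66 pp.
Average years of schooling: 0.22 × 0.5 = 0.11 pp.
Employment: 0.43 × 1.2 = 0.516 pp.
TFP growth = 6.4 − 3.286 = 3.114%.
TFP share of growth = 3.114 / 6.4 × 100 = 48.656%.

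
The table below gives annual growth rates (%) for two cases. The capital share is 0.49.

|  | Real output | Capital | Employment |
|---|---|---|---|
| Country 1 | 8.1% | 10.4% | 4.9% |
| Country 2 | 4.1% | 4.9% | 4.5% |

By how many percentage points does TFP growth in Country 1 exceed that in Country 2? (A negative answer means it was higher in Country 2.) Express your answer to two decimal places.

1.10 percentage points

Labor's share = 1 − 0.49 = 0.51.
Country 1: TFP = 8.1 − 5.096 − 2.499 = 0.505%.
Country 2: TFP = 4.1 − 2.401 − 2.295 = -0.596%.
Difference = 0.505 − (-0.596) = 1.101 pp.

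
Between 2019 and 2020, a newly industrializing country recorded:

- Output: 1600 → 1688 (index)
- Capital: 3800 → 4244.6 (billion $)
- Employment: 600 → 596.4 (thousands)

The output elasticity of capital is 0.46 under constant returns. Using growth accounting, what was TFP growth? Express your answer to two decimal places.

Output growth = (1688 − 1600) / 1600 = 5.5%.
Capital growth = (4244.6 − 3800) / 3800 = 11.7%.
Employment growth = (596.4 − 600) / 600 = -0.6%.
Labor's share = 1 − 0.46 = 0.54.
Capital: 0.46 × 11.7 = 5.382 pp.
Employment: 0.54 × (-0.6) = -0.324 pp.
TFP growth = 5.5 − 5.058 = 0.442%.

TFP grew 0.44%.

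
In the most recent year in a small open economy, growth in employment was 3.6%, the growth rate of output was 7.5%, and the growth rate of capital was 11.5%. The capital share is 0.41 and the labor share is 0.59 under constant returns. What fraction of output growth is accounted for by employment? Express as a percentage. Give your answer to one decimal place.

28.3%

Labor's share = 1 − 0.41 = 0.59.
Employment contributed 0.59 × 3.6 = 2.124 pp.
Share of growth = 2.124 / 7.5 × 100 = 28.32%.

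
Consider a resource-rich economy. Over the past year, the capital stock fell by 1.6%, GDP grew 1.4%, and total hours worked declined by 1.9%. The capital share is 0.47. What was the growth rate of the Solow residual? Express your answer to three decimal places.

Labor's share = 1 − 0.47 = 0.53.
The capital stock: 0.47 × (-1.6) = -0.752 pp.
Total hours worked: 0.53 × (-1.9) = -1.007 pp.
TFP growth = 1.4 + 1.759 = 3.159%.

The Solow residual grew 3.159%.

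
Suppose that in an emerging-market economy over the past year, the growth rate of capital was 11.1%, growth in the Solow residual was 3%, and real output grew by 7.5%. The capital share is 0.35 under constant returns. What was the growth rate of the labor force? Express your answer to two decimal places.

0.95%

Labor's share = 1 − 0.35 = 0.65.
gY = gA + 0.35×11.1 + 0.65×g.
0.65×g = 7.5 − 3 − 3.885 = 0.615.
g = 0.615 / 0.65 = 0.9462%.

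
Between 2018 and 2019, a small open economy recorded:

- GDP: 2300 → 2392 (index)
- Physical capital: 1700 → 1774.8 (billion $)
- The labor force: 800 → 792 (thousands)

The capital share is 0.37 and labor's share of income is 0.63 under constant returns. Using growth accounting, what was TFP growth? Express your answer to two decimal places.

GDP growth = (2392 − 2300) / 2300 = 4%.
Physical capital growth = (1774.8 − 1700) / 1700 = 4.4%.
The labor force growth = (792 − 800) / 800 = -1%.
Labor's share = 1 − 0.37 = 0.63.
Physical capital: 0.37 × 4.4 = 1.628 pp.
The labor force: 0.63 × (-1) = -0.63 pp.
TFP growth = 4 − 0.998 = 3.002%.

3.00%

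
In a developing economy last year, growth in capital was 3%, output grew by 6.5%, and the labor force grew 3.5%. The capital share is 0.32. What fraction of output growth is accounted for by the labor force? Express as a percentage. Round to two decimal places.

The labor force accounted for 36.62% of growth.

Labor's share = 1 − 0.32 = 0.68.
The labor force contributed 0.68 × 3.5 = 2.38 pp.
Share of growth = 2.38 / 6.5 × 100 = 36.6154%.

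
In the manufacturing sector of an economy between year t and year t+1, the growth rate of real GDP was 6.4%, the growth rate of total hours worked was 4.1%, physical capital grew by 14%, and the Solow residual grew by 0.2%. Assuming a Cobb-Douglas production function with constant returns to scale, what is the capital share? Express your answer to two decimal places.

The capital share is 0.21.

gY = gA + α·gK + (1−α)·gL, so gY − gA − gL = α(gK − gL).
6.4 − 0.2 − 4.1 = α × (14 − 4.1).
2.1 = 9.9 α, so α = 0.2121.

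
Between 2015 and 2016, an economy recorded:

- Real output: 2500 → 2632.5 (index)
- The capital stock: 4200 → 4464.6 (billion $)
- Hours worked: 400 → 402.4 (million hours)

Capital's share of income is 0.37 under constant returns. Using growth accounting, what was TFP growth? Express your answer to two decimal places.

Real output growth = (2632.5 − 2500) / 2500 = 5.3%.
The capital stock growth = (4464.6 − 4200) / 4200 = 6.3%.
Hours worked growth = (402.4 − 400) / 400 = 0.6%.
Labor's share = 1 − 0.37 = 0.63.
The capital stock: 0.37 × 6.3 = 2.331 pp.
Hours worked: 0.63 × 0.6 = 0.378 pp.
TFP growth = 5.3 − 2.709 = 2.591%.

2.59%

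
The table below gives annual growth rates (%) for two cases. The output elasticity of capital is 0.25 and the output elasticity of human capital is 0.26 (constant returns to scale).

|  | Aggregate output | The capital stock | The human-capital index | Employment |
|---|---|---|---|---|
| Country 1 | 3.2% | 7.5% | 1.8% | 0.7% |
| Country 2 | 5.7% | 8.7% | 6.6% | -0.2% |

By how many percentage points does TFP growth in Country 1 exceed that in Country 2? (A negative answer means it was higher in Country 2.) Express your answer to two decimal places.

-1.39 percentage points

Labor's share = 1 − 0.25 − 0.26 = 0.49.
Country 1: TFP = 3.2 − 1.875 − 0.468 − 0.343 = 0.514%.
Country 2: TFP = 5.7 − 2.175 − 1.716 + 0.098 = 1.907%.
Difference = 0.514 − (1.907) = -1.393 pp.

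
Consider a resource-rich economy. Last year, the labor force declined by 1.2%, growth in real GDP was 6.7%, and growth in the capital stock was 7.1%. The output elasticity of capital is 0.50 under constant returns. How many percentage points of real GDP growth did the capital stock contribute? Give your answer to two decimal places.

3.55

Contribution = share × growth = 0.5 × 7.1 = 3.55 pp.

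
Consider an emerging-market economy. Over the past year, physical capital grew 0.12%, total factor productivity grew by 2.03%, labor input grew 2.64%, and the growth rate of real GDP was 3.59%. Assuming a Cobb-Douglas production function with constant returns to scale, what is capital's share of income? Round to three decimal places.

gY = gA + α·gK + (1−α)·gL, so gY − gA − gL = α(gK − gL).
3.59 − 2.03 − 2.64 = α × (0.12 − 2.64).
-1.08 = -2.52 α, so α = 0.42857.

Capital's share of income is 0.429.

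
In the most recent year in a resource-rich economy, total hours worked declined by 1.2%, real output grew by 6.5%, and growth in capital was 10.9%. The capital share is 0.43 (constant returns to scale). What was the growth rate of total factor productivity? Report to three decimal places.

2.497%

Labor's share = 1 − 0.43 = 0.57.
Capital: 0.43 × 10.9 = 4.687 pp.
Total hours worked: 0.57 × (-1.2) = -0.684 pp.
TFP growth = 6.5 − 4.003 = 2.497%.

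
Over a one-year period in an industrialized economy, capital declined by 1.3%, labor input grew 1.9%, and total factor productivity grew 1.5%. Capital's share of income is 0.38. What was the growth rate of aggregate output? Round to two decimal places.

Labor's share = 1 − 0.38 = 0.62.
Capital: 0.38 × (-1.3) = -0.494 pp.
Labor input: 0.62 × 1.9 = 1.178 pp.
Output growth = 1.5 + 0.684 = 2.184%.

2.18%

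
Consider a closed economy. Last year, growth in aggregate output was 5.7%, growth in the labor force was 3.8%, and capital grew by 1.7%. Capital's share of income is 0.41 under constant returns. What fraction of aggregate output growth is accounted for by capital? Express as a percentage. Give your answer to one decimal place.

12.2%

Capital contributed 0.41 × 1.7 = 0.697 pp.
Share of growth = 0.697 / 5.7 × 100 = 12.228%.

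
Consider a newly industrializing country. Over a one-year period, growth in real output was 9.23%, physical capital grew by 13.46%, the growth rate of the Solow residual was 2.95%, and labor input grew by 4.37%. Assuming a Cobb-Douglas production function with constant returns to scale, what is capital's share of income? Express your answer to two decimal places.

0.21

gY = gA + α·gK + (1−α)·gL, so gY − gA − gL = α(gK − gL).
9.23 − 2.95 − 4.37 = α × (13.46 − 4.37).
1.91 = 9.09 α, so α = 0.2101.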